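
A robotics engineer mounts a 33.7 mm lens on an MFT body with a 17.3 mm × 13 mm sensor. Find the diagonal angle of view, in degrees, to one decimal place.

35.6°

Sensor diagonal = √(17.3² + 13²) = √468.2900 ≈ 21.6400 mm.
Angle of view α = 2·arctan(d/2f) with d = 21.6400 mm and f = 33.7 mm.
d/2f = 0.32107; arctan(0.32107) ≈ 17.8002°, so α ≈ 35.6004°.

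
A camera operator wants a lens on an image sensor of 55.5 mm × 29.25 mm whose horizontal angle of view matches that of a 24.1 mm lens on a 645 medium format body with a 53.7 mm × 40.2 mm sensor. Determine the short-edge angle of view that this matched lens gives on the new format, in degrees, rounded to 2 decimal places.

Equal horizontal AOV ⇒ f₂ = f₁ · 55.5/53.7 = 24.1 × 1.03352 ≈ 24.9078 mm.
Short-edge AOV on the new format = 2·arctan(29.25 / (2 × 24.9078)) = 2·arctan(0.58716) ≈ 60.8399°.

60.84°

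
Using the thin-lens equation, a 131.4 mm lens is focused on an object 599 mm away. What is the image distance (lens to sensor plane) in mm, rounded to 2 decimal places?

1/dᵢ = 1/f − 1/dₒ = 1/131.4 − 1/599 = 0.0059409 mm⁻¹.
dᵢ = 1/0.0059409 ≈ 168.3246 mm.

168.32 mm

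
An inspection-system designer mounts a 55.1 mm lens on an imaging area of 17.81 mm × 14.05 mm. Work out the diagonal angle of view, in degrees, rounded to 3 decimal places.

23.264°

Sensor diagonal = √(17.81² + 14.05²) = √514.5986 ≈ 22.6848 mm.
Angle of view α = 2·arctan(d/2f) with d = 22.6848 mm and f = 55.1 mm.
d/2f = 0.20585; arctan(0.20585) ≈ 11.6319°, so α ≈ 23.2638°.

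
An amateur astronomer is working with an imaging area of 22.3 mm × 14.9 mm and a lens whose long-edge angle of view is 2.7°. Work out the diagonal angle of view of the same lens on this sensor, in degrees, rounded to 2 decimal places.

3.25°

From the long-edge AOV: f = 22.3 / (2·tan(1.35°)) = 22.3 / 0.04713 ≈ 473.1331 mm.
Sensor diagonal = √(22.3² + 14.9²) = √719.3000 ≈ 26.8198 mm.
Diagonal AOV = 2·arctan(26.8198 / (2 × 473.1331)) = 2·arctan(0.02834) ≈ 3.2470°.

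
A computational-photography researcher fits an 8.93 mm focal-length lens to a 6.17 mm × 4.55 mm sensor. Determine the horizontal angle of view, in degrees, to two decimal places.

Angle of view α = 2·arctan(w/2f) with w = 6.17 mm and f = 8.93 mm.
w/2f = 0.34546; arctan(0.34546) ≈ 19.0582°, so α ≈ 38.1165°.

38.12°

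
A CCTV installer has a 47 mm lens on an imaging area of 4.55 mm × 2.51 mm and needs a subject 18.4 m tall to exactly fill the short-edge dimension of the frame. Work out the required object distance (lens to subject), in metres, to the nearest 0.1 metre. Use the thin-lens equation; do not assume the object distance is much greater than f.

344.6 m

W: 18.4 m = 18400 mm.
Magnification m = h/W = dᵢ/dₒ; combined with 1/f = 1/dₒ + 1/dᵢ this gives dₒ = f·(1 + W/h).
dₒ = 47 mm × (1 + 18400/2.51) = 47 × 7331.6773 ≈ 344588.833 mm = 344.589 m.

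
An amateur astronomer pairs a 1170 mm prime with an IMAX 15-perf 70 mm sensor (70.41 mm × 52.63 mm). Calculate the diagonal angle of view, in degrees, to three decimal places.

Sensor diagonal = √(70.41² + 52.63²) = √7727.4850 ≈ 87.9061 mm.
Angle of view α = 2·arctan(d/2f) with d = 87.9061 mm and f = 1170 mm.
d/2f = 0.03757; arctan(0.03757) ≈ 2.1514°, so α ≈ 4.3028°.

4.303°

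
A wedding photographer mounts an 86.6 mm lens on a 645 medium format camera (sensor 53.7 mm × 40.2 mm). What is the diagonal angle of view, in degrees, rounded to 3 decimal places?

Sensor diagonal = √(53.7² + 40.2²) = √4499.7300 ≈ 67.0800 mm.
Angle of view α = 2·arctan(d/2f) with d = 67.0800 mm and f = 86.6 mm.
d/2f = 0.38730; arctan(0.38730) ≈ 21.1713°, so α ≈ 42.3426°.

42.343°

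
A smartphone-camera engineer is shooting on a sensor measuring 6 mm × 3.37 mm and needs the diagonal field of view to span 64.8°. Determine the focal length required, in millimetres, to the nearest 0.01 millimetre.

Sensor diagonal = √(6² + 3.37²) = √47.3569 ≈ 6.8816 mm.
From α = 2·arctan(d/2f) we get f = d / (2·tan(α/2)).
With d = 6.8816 mm and α/2 = 32.4°, tan(α/2) ≈ 0.63462, so f ≈ 6.8816 / 1.26924 ≈ 5.4219 mm.

5.42 mm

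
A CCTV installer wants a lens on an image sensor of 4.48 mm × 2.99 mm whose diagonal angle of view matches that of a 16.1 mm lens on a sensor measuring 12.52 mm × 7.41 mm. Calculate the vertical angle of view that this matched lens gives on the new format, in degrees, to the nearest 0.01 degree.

Sensor diagonal = √(12.52² + 7.41²) = √211.6585 ≈ 14.5485 mm.
Sensor diagonal = √(4.48² + 2.99²) = √29.0105 ≈ 5.3861 mm.
Equal diagonal AOV ⇒ f₂ = f₁ · 5.3861/14.5485 = 16.1 × 0.37022 ≈ 5.9605 mm.
Vertical AOV on the new format = 2·arctan(2.99 / (2 × 5.9605)) = 2·arctan(0.25082) ≈ 28.1605°.

28.16°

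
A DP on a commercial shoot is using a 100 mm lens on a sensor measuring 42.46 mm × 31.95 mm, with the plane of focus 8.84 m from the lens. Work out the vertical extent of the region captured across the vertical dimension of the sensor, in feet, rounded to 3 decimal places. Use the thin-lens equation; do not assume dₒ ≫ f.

9.162 ft

dₒ: 8.84 m = 8840 mm.
Similar triangles through the lens centre give W/dₒ = h/dᵢ; with 1/f = 1/dₒ + 1/dᵢ this gives W = h·(dₒ − f)/f.
W = 31.95 mm × (8840 − 100) / 100 = 31.95 × 87.4000 ≈ 2792.430 mm = 2792.430/304.8 ft = 9.16152 ft.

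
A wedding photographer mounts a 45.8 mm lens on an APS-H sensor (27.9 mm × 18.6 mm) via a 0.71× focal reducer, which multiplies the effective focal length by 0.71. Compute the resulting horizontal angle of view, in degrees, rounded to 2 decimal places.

46.44°

Effective focal length f = 45.8 × 0.71 = 32.518 mm.
α = 2·arctan(27.9 / (2 × 32.518)) = 2·arctan(0.42899) ≈ 46.4380°.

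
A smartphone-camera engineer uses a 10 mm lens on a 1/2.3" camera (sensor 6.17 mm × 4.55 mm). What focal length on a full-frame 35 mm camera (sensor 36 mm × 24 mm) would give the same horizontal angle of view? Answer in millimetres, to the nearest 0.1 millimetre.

58.3 mm

Equal angle of view means equal width/f ratio, so f₂ = f₁ · (width₂/width₁) = 10 × 36/6.17.
f₂ = 10 × 5.83468 ≈ 58.347 mm.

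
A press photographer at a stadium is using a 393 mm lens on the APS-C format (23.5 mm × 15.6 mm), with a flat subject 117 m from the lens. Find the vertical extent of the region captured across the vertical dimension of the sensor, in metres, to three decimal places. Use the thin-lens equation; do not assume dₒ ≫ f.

4.629 m

dₒ: 117 m = 117000 mm.
Similar triangles through the lens centre give W/dₒ = h/dᵢ; with 1/f = 1/dₒ + 1/dᵢ this gives W = h·(dₒ − f)/f.
W = 15.6 mm × (117000 − 393) / 393 = 15.6 × 296.7099 ≈ 4628.675 mm = 4.62867 m.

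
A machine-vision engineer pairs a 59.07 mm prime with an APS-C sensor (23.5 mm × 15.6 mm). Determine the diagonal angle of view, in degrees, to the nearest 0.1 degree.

26.9°

Sensor diagonal = √(23.5² + 15.6²) = √795.6100 ≈ 28.2066 mm.
Angle of view α = 2·arctan(d/2f) with d = 28.2066 mm and f = 59.07 mm.
d/2f = 0.23876; arctan(0.23876) ≈ 13.4283°, so α ≈ 26.8566°.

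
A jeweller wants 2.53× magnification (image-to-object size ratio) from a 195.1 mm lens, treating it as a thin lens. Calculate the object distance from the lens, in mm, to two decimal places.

272.21 mm

With m = dᵢ/dₒ and 1/f = 1/dₒ + 1/dᵢ, substituting dᵢ = m·dₒ gives 1/f = (1 + 1/m)/dₒ, hence dₒ = f·(1 + 1/m).
dₒ = 195.1 × (1 + 1/2.53) = 195.1 × 1.39526 ≈ 272.215 mm.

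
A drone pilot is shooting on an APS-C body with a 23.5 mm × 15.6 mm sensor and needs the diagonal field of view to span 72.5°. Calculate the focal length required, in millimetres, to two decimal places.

19.23 mm

Sensor diagonal = √(23.5² + 15.6²) = √795.6100 ≈ 28.2066 mm.
From α = 2·arctan(d/2f) we get f = d / (2·tan(α/2)).
With d = 28.2066 mm and α/2 = 36.25°, tan(α/2) ≈ 0.73323, so f ≈ 28.2066 / 1.46646 ≈ 19.2344 mm.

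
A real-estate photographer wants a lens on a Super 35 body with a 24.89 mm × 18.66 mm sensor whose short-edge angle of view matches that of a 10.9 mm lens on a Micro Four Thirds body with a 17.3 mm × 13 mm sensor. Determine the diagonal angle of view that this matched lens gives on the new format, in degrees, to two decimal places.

89.66°

Equal short-edge AOV ⇒ f₂ = f₁ · 18.66/13 = 10.9 × 1.43538 ≈ 15.6457 mm.
Sensor diagonal = √(24.89² + 18.66²) = √967.7077 ≈ 31.1080 mm.
Diagonal AOV on the new format = 2·arctan(31.1080 / (2 × 15.6457)) = 2·arctan(0.99414) ≈ 89.6632°.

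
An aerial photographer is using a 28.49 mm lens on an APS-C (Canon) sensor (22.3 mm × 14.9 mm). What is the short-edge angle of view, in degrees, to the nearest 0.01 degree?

29.31°

Angle of view α = 2·arctan(h/2f) with h = 14.9 mm and f = 28.49 mm.
h/2f = 0.26150; arctan(0.26150) ≈ 14.6544°, so α ≈ 29.3089°.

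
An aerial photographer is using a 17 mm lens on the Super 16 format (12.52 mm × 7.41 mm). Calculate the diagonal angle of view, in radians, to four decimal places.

Sensor diagonal = √(12.52² + 7.41²) = √211.6585 ≈ 14.5485 mm.
Angle of view α = 2·arctan(d/2f) with d = 14.5485 mm and f = 17 mm.
d/2f = 0.42790; arctan(0.42790) ≈ 0.4043 rad, so α ≈ 0.8086 rad.

0.8086 rad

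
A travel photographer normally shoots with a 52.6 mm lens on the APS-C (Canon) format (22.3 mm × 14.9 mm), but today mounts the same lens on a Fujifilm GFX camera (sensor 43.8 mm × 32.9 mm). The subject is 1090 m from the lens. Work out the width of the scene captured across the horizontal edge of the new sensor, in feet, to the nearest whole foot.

2978 ft

The focal length stays 52.6 mm; the relevant sensor dimension is now w = 43.8 mm. Object distance dₒ = 1090 m = 1.09e+06 mm.
Thin-lens field width W = w·(dₒ − f)/f = 43.8 × (1.09e+06 − 52.6)/52.6 ≈ 907598.786 mm = 907598.786/304.8 ft = 2977.69 ft.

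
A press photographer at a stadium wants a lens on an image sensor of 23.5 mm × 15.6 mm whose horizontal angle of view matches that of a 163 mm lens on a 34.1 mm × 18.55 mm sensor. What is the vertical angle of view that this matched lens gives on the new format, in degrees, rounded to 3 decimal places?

Equal horizontal AOV ⇒ f₂ = f₁ · 23.5/34.1 = 163 × 0.68915 ≈ 112.3314 mm.
Vertical AOV on the new format = 2·arctan(15.6 / (2 × 112.3314)) = 2·arctan(0.06944) ≈ 7.9442°.

7.944°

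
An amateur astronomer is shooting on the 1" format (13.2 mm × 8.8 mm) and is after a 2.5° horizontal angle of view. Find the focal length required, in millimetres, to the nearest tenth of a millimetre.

302.5 mm

From α = 2·arctan(w/2f) we get f = w / (2·tan(α/2)).
With w = 13.2 mm and α/2 = 1.25°, tan(α/2) ≈ 0.02182, so f ≈ 13.2 / 0.04364 ≈ 302.4737 mm.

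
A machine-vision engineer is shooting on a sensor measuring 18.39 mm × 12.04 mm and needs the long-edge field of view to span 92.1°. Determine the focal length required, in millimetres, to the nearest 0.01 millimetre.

From α = 2·arctan(w/2f) we get f = w / (2·tan(α/2)).
With w = 18.39 mm and α/2 = 46.05°, tan(α/2) ≈ 1.03734, so f ≈ 18.39 / 2.07468 ≈ 8.8640 mm.

8.86 mm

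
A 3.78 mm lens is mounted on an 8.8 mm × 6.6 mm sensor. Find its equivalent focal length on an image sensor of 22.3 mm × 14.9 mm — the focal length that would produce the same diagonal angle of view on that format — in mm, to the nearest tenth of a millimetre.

Sensor diagonal = √(8.8² + 6.6²) = √121.0000 ≈ 11.0000 mm.
Sensor diagonal = √(22.3² + 14.9²) = √719.3000 ≈ 26.8198 mm.
Equal angle of view means equal diagonal/f ratio, so f₂ = f₁ · (diagonal₂/diagonal₁) = 3.78 × 26.8198/11.0000.
f₂ = 3.78 × 2.43816 ≈ 9.216 mm.

9.2 mm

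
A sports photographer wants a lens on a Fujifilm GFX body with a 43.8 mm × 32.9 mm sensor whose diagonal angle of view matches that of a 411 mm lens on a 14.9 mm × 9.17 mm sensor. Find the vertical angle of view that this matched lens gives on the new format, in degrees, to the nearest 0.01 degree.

Sensor diagonal = √(14.9² + 9.17²) = √306.0989 ≈ 17.4957 mm.
Sensor diagonal = √(43.8² + 32.9²) = √3000.8500 ≈ 54.7800 mm.
Equal diagonal AOV ⇒ f₂ = f₁ · 54.7800/17.4957 = 411 × 3.13106 ≈ 1286.8653 mm.
Vertical AOV on the new format = 2·arctan(32.9 / (2 × 1286.8653)) = 2·arctan(0.01278) ≈ 1.4647°.

1.46°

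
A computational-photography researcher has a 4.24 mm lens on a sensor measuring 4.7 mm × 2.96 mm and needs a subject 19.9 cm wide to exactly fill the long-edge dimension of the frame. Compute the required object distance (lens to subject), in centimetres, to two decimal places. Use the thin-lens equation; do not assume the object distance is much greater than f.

18.38 cm

W: 19.9 cm = 199 mm.
Magnification m = w/W = dᵢ/dₒ; combined with 1/f = 1/dₒ + 1/dᵢ this gives dₒ = f·(1 + W/w).
dₒ = 4.24 mm × (1 + 199/4.7) = 4.24 × 43.3404 ≈ 183.763 mm = 18.3763 cm.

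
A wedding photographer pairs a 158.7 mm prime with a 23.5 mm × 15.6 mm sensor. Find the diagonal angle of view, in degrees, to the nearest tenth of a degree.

Sensor diagonal = √(23.5² + 15.6²) = √795.6100 ≈ 28.2066 mm.
Angle of view α = 2·arctan(d/2f) with d = 28.2066 mm and f = 158.7 mm.
d/2f = 0.08887; arctan(0.08887) ≈ 5.0784°, so α ≈ 10.1568°.

10.2°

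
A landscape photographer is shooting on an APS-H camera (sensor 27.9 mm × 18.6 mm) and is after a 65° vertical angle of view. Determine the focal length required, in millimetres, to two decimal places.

14.60 mm

From α = 2·arctan(h/2f) we get f = h / (2·tan(α/2)).
With h = 18.6 mm and α/2 = 32.5°, tan(α/2) ≈ 0.63707, so f ≈ 18.6 / 1.27414 ≈ 14.5981 mm.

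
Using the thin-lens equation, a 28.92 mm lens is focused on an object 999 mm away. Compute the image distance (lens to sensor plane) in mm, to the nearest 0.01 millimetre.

1/dᵢ = 1/f − 1/dₒ = 1/28.92 − 1/999 = 0.0335771 mm⁻¹.
dᵢ = 1/0.0335771 ≈ 29.7822 mm.

29.78 mm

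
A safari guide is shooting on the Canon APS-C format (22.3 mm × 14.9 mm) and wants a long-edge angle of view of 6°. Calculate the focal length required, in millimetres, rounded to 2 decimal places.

From α = 2·arctan(w/2f) we get f = w / (2·tan(α/2)).
With w = 22.3 mm and α/2 = 3°, tan(α/2) ≈ 0.05241, so f ≈ 22.3 / 0.10482 ≈ 212.7547 mm.

212.75 mm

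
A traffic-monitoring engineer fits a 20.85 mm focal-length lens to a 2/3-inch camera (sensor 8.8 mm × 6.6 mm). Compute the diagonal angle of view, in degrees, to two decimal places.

Sensor diagonal = √(8.8² + 6.6²) = √121.0000 ≈ 11.0000 mm.
Angle of view α = 2·arctan(d/2f) with d = 11.0000 mm and f = 20.85 mm.
d/2f = 0.26379; arctan(0.26379) ≈ 14.7774°, so α ≈ 29.5547°.

29.55°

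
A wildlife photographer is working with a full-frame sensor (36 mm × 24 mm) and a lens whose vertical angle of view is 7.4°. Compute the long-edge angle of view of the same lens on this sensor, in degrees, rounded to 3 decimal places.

11.081°

From the vertical AOV: f = 24 / (2·tan(3.7°)) = 24 / 0.12933 ≈ 185.5658 mm.
Long-edge AOV = 2·arctan(36 / (2 × 185.5658)) = 2·arctan(0.09700) ≈ 11.0808°.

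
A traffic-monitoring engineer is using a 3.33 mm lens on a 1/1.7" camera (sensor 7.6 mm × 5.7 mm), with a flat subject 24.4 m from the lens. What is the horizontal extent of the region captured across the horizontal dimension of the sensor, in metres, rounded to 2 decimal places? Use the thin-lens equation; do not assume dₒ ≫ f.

55.68 m

dₒ: 24.4 m = 24400 mm.
Similar triangles through the lens centre give W/dₒ = w/dᵢ; with 1/f = 1/dₒ + 1/dᵢ this gives W = w·(dₒ − f)/f.
W = 7.6 mm × (24400 − 3.33) / 3.33 = 7.6 × 7326.3273 ≈ 55680.088 mm = 55.6801 m.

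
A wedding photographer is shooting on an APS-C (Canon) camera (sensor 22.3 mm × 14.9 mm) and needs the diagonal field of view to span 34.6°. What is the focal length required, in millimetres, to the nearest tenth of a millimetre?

43.1 mm

Sensor diagonal = √(22.3² + 14.9²) = √719.3000 ≈ 26.8198 mm.
From α = 2·arctan(d/2f) we get f = d / (2·tan(α/2)).
With d = 26.8198 mm and α/2 = 17.3°, tan(α/2) ≈ 0.31147, so f ≈ 26.8198 / 0.62293 ≈ 43.0542 mm.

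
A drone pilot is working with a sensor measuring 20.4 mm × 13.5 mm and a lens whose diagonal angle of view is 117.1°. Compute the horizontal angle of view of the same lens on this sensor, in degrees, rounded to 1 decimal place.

Sensor diagonal = √(20.4² + 13.5²) = √598.4100 ≈ 24.4624 mm.
From the diagonal AOV: f = 24.4624 / (2·tan(58.55°)) = 24.4624 / 3.27011 ≈ 7.4806 mm.
Horizontal AOV = 2·arctan(20.4 / (2 × 7.4806)) = 2·arctan(1.36352) ≈ 107.4878°.

107.5°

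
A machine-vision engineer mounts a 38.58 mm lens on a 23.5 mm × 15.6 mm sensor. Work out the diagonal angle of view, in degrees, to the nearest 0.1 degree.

40.2°

Sensor diagonal = √(23.5² + 15.6²) = √795.6100 ≈ 28.2066 mm.
Angle of view α = 2·arctan(d/2f) with d = 28.2066 mm and f = 38.58 mm.
d/2f = 0.36556; arctan(0.36556) ≈ 20.0804°, so α ≈ 40.1607°.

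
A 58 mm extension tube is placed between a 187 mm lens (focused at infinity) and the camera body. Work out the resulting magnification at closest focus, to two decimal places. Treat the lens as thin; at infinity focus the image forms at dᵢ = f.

The tube moves the image plane from f to f + e, so dᵢ = 187 + 58 = 245 mm. Focus is achieved when 1/f = 1/dₒ + 1/dᵢ, giving dₒ = 1/(1/f − 1/(f+e)).
Magnification m = dᵢ/dₒ = (f+e)·(1/f − 1/(f+e)) = e/f = 58/187 ≈ 0.3102.

0.31×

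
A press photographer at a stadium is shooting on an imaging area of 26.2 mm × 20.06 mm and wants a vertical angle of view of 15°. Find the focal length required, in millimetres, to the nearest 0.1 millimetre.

76.2 mm

From α = 2·arctan(h/2f) we get f = h / (2·tan(α/2)).
With h = 20.06 mm and α/2 = 7.5°, tan(α/2) ≈ 0.13165, so f ≈ 20.06 / 0.26330 ≈ 76.1854 mm.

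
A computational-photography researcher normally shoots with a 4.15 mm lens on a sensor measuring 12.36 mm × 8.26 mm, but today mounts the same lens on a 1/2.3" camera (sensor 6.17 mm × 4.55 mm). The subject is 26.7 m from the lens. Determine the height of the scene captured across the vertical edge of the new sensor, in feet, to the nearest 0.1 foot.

The focal length stays 4.15 mm; the relevant sensor dimension is now h = 4.55 mm. Object distance dₒ = 26.7 m = 26700 mm.
Thin-lens field height W = h·(dₒ − f)/f = 4.55 × (26700 − 4.15)/4.15 ≈ 29268.944 mm = 29268.944/304.8 ft = 96.0267 ft.

96.0 ft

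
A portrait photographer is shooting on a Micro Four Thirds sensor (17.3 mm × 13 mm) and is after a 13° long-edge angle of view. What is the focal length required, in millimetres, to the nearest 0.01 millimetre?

75.92 mm

From α = 2·arctan(w/2f) we get f = w / (2·tan(α/2)).
With w = 17.3 mm and α/2 = 6.5°, tan(α/2) ≈ 0.11394, so f ≈ 17.3 / 0.22787 ≈ 75.9201 mm.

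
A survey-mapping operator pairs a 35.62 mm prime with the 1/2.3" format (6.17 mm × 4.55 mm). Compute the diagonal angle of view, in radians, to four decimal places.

0.2144 rad

Sensor diagonal = √(6.17² + 4.55²) = √58.7714 ≈ 7.6663 mm.
Angle of view α = 2·arctan(d/2f) with d = 7.6663 mm and f = 35.62 mm.
d/2f = 0.10761; arctan(0.10761) ≈ 0.1072 rad, so α ≈ 0.2144 rad.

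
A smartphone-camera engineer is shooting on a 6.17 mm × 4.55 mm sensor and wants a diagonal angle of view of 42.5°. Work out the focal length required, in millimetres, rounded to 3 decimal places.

9.857 mm

Sensor diagonal = √(6.17² + 4.55²) = √58.7714 ≈ 7.6663 mm.
From α = 2·arctan(d/2f) we get f = d / (2·tan(α/2)).
With d = 7.6663 mm and α/2 = 21.25°, tan(α/2) ≈ 0.38888, so f ≈ 7.6663 / 0.77776 ≈ 9.8569 mm.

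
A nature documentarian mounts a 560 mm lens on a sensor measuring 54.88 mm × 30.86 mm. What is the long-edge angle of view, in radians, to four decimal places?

0.0979 rad

Angle of view α = 2·arctan(w/2f) with w = 54.88 mm and f = 560 mm.
w/2f = 0.04900; arctan(0.04900) ≈ 0.0490 rad, so α ≈ 0.0979 rad.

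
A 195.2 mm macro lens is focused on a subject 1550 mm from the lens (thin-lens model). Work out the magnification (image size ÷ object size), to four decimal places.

Thin lens: 1/f = 1/dₒ + 1/dᵢ → 1/dᵢ = 1/195.2 − 1/1550 = 0.0044778 mm⁻¹, so dᵢ ≈ 223.3245 mm.
Magnification m = dᵢ/dₒ = 223.3245/1550 ≈ 0.14408.

0.1441×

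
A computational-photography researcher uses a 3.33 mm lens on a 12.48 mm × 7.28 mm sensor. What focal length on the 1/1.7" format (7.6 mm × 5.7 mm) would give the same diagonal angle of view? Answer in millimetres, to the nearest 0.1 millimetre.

2.2 mm

Sensor diagonal = √(12.48² + 7.28²) = √208.7488 ≈ 14.4481 mm.
Sensor diagonal = √(7.6² + 5.7²) = √90.2500 ≈ 9.5000 mm.
Equal angle of view means equal diagonal/f ratio, so f₂ = f₁ · (diagonal₂/diagonal₁) = 3.33 × 9.5000/14.4481.
f₂ = 3.33 × 0.65752 ≈ 2.190 mm.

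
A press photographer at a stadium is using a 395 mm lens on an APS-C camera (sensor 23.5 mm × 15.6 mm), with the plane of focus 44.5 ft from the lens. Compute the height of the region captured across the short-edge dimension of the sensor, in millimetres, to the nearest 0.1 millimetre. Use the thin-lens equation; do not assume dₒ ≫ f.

dₒ: 44.5 ft × 304.8 mm/ft = 13563.60 mm.
Similar triangles through the lens centre give W/dₒ = h/dᵢ; with 1/f = 1/dₒ + 1/dᵢ this gives W = h·(dₒ − f)/f.
W = 15.6 mm × (13563.6 − 395) / 395 = 15.6 × 33.3382 ≈ 520.076 mm.

520.1 mm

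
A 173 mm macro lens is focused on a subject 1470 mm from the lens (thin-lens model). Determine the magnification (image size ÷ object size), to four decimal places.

0.1334×

Thin lens: 1/f = 1/dₒ + 1/dᵢ → 1/dᵢ = 1/173 − 1/1470 = 0.0051001 mm⁻¹, so dᵢ ≈ 196.0756 mm.
Magnification m = dᵢ/dₒ = 196.0756/1470 ≈ 0.13338.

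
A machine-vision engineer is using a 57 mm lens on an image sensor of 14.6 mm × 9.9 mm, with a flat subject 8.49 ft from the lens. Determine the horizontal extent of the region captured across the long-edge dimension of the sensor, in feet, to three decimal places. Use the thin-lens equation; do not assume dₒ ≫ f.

dₒ: 8.49 ft × 304.8 mm/ft = 2587.75 mm.
Similar triangles through the lens centre give W/dₒ = w/dᵢ; with 1/f = 1/dₒ + 1/dᵢ this gives W = w·(dₒ − f)/f.
W = 14.6 mm × (2587.75 − 57) / 57 = 14.6 × 44.3992 ≈ 648.228 mm = 648.228/304.8 ft = 2.12673 ft.

2.127 ft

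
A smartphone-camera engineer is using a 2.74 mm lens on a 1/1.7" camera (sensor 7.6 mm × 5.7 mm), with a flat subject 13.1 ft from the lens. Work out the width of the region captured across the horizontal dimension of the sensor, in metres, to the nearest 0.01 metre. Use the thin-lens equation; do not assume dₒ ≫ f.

11.07 m

dₒ: 13.1 ft × 304.8 mm/ft = 3992.88 mm.
Similar triangles through the lens centre give W/dₒ = w/dᵢ; with 1/f = 1/dₒ + 1/dᵢ this gives W = w·(dₒ − f)/f.
W = 7.6 mm × (3992.88 − 2.74) / 2.74 = 7.6 × 1456.2554 ≈ 11067.541 mm = 11.0675 m.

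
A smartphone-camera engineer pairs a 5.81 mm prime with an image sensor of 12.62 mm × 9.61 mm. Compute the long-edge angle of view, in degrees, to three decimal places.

Angle of view α = 2·arctan(w/2f) with w = 12.62 mm and f = 5.81 mm.
w/2f = 1.08606; arctan(1.08606) ≈ 47.3623°, so α ≈ 94.7247°.

94.725°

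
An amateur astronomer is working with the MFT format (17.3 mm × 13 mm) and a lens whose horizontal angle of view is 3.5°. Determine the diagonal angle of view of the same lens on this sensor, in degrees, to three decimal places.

From the horizontal AOV: f = 17.3 / (2·tan(1.75°)) = 17.3 / 0.06111 ≈ 283.1168 mm.
Sensor diagonal = √(17.3² + 13²) = √468.2900 ≈ 21.6400 mm.
Diagonal AOV = 2·arctan(21.6400 / (2 × 283.1168)) = 2·arctan(0.03822) ≈ 4.3773°.

4.377°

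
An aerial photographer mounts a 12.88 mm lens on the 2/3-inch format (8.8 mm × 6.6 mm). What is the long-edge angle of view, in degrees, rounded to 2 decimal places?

37.72°

Angle of view α = 2·arctan(w/2f) with w = 8.8 mm and f = 12.88 mm.
w/2f = 0.34161; arctan(0.34161) ≈ 18.8609°, so α ≈ 37.7219°.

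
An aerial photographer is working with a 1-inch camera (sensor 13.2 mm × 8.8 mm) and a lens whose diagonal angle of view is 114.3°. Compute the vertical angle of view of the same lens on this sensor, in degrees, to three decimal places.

81.330°

Sensor diagonal = √(13.2² + 8.8²) = √251.6800 ≈ 15.8644 mm.
From the diagonal AOV: f = 15.8644 / (2·tan(57.15°)) = 15.8644 / 3.09745 ≈ 5.1218 mm.
Vertical AOV = 2·arctan(8.8 / (2 × 5.1218)) = 2·arctan(0.85908) ≈ 81.3304°.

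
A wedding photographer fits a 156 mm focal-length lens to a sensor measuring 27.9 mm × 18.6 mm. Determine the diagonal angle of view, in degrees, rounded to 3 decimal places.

Sensor diagonal = √(27.9² + 18.6²) = √1124.3700 ≈ 33.5316 mm.
Angle of view α = 2·arctan(d/2f) with d = 33.5316 mm and f = 156 mm.
d/2f = 0.10747; arctan(0.10747) ≈ 6.1342°, so α ≈ 12.2684°.

12.268°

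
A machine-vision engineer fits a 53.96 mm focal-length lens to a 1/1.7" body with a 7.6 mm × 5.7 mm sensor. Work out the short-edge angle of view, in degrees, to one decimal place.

6.0°

Angle of view α = 2·arctan(h/2f) with h = 5.7 mm and f = 53.96 mm.
h/2f = 0.05282; arctan(0.05282) ≈ 3.0234°, so α ≈ 6.0468°.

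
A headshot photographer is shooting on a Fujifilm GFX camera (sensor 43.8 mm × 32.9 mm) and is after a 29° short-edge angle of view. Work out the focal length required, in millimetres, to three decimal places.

63.607 mm

From α = 2·arctan(h/2f) we get f = h / (2·tan(α/2)).
With h = 32.9 mm and α/2 = 14.5°, tan(α/2) ≈ 0.25862, so f ≈ 32.9 / 0.51724 ≈ 63.6074 mm.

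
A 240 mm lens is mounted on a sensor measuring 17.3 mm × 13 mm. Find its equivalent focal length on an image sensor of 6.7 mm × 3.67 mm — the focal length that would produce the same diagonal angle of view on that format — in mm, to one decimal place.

Sensor diagonal = √(17.3² + 13²) = √468.2900 ≈ 21.6400 mm.
Sensor diagonal = √(6.7² + 3.67²) = √58.3589 ≈ 7.6393 mm.
Equal angle of view means equal diagonal/f ratio, so f₂ = f₁ · (diagonal₂/diagonal₁) = 240 × 7.6393/21.6400.
f₂ = 240 × 0.35302 ≈ 84.724 mm.

84.7 mm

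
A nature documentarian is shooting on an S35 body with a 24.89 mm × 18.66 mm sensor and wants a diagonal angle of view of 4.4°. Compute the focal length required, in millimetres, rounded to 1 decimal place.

Sensor diagonal = √(24.89² + 18.66²) = √967.7077 ≈ 31.1080 mm.
From α = 2·arctan(d/2f) we get f = d / (2·tan(α/2)).
With d = 31.1080 mm and α/2 = 2.2°, tan(α/2) ≈ 0.03842, so f ≈ 31.1080 / 0.07683 ≈ 404.8821 mm.

404.9 mm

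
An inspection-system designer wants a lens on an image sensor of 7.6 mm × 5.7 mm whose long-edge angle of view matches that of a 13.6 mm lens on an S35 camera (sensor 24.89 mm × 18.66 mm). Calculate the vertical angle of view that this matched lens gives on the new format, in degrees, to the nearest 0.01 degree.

Equal long-edge AOV ⇒ f₂ = f₁ · 7.6/24.89 = 13.6 × 0.30534 ≈ 4.1527 mm.
Vertical AOV on the new format = 2·arctan(5.7 / (2 × 4.1527)) = 2·arctan(0.68631) ≈ 68.9240°.

68.92°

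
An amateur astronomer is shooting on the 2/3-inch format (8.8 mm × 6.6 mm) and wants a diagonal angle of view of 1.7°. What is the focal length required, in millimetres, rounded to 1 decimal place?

Sensor diagonal = √(8.8² + 6.6²) = √121.0000 ≈ 11.0000 mm.
From α = 2·arctan(d/2f) we get f = d / (2·tan(α/2)).
With d = 11.0000 mm and α/2 = 0.85°, tan(α/2) ≈ 0.01484, so f ≈ 11.0000 / 0.02967 ≈ 370.7102 mm.

370.7 mm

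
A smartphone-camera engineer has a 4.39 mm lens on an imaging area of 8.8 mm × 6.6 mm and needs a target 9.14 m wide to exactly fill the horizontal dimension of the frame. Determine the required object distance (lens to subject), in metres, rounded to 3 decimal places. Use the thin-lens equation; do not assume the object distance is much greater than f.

4.564 m

W: 9.14 m = 9140 mm.
Magnification m = w/W = dᵢ/dₒ; combined with 1/f = 1/dₒ + 1/dᵢ this gives dₒ = f·(1 + W/w).
dₒ = 4.39 mm × (1 + 9140/8.8) = 4.39 × 1039.6364 ≈ 4564.004 mm = 4.564 m.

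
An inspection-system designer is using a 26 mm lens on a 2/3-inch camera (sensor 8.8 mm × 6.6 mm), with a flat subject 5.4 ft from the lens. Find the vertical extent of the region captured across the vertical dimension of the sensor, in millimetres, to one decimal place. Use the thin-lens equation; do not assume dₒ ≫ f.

dₒ: 5.4 ft × 304.8 mm/ft = 1645.92 mm.
Similar triangles through the lens centre give W/dₒ = h/dᵢ; with 1/f = 1/dₒ + 1/dᵢ this gives W = h·(dₒ − f)/f.
W = 6.6 mm × (1645.92 − 26) / 26 = 6.6 × 62.3046 ≈ 411.210 mm.

411.2 mm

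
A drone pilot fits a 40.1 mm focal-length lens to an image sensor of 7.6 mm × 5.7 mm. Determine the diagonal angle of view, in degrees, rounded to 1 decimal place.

Sensor diagonal = √(7.6² + 5.7²) = √90.2500 ≈ 9.5000 mm.
Angle of view α = 2·arctan(d/2f) with d = 9.5000 mm and f = 40.1 mm.
d/2f = 0.11845; arctan(0.11845) ≈ 6.7554°, so α ≈ 13.5109°.

13.5°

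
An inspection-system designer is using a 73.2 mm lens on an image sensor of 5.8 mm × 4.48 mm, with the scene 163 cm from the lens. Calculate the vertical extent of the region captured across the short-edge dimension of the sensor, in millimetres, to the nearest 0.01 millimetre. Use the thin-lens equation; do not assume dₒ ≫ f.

95.28 mm

dₒ: 163 cm = 1630 mm.
Similar triangles through the lens centre give W/dₒ = h/dᵢ; with 1/f = 1/dₒ + 1/dᵢ this gives W = h·(dₒ − f)/f.
W = 4.48 mm × (1630 − 73.2) / 73.2 = 4.48 × 21.2678 ≈ 95.280 mm.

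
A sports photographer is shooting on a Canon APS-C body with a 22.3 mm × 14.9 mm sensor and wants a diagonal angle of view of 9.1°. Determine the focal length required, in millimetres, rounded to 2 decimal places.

Sensor diagonal = √(22.3² + 14.9²) = √719.3000 ≈ 26.8198 mm.
From α = 2·arctan(d/2f) we get f = d / (2·tan(α/2)).
With d = 26.8198 mm and α/2 = 4.55°, tan(α/2) ≈ 0.07958, so f ≈ 26.8198 / 0.15916 ≈ 168.5086 mm.

168.51 mm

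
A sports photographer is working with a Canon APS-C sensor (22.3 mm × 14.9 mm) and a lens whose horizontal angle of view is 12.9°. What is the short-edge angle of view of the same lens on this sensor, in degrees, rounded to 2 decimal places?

8.64°

From the horizontal AOV: f = 22.3 / (2·tan(6.45°)) = 22.3 / 0.22610 ≈ 98.6274 mm.
Short-edge AOV = 2·arctan(14.9 / (2 × 98.6274)) = 2·arctan(0.07554) ≈ 8.6395°.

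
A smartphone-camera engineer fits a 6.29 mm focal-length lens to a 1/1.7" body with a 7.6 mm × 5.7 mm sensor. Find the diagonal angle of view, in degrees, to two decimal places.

Sensor diagonal = √(7.6² + 5.7²) = √90.2500 ≈ 9.5000 mm.
Angle of view α = 2·arctan(d/2f) with d = 9.5000 mm and f = 6.29 mm.
d/2f = 0.75517; arctan(0.75517) ≈ 37.0589°, so α ≈ 74.1178°.

74.12°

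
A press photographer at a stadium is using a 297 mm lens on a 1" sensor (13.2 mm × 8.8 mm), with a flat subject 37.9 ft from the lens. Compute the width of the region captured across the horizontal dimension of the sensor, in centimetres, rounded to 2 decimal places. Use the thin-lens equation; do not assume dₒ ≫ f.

50.02 cm

dₒ: 37.9 ft × 304.8 mm/ft = 11551.92 mm.
Similar triangles through the lens centre give W/dₒ = w/dᵢ; with 1/f = 1/dₒ + 1/dᵢ this gives W = w·(dₒ − f)/f.
W = 13.2 mm × (11551.9 − 297) / 297 = 13.2 × 37.8954 ≈ 500.219 mm = 50.0219 cm.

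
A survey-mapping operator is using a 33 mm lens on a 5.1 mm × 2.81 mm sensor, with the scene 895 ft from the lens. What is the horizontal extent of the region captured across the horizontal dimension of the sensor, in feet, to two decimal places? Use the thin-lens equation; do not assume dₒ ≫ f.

138.30 ft

dₒ: 895 ft × 304.8 mm/ft = 272795.99 mm.
Similar triangles through the lens centre give W/dₒ = w/dᵢ; with 1/f = 1/dₒ + 1/dᵢ this gives W = w·(dₒ − f)/f.
W = 5.1 mm × (272796 − 33) / 33 = 5.1 × 8265.5452 ≈ 42154.280 mm = 42154.280/304.8 ft = 138.301 ft.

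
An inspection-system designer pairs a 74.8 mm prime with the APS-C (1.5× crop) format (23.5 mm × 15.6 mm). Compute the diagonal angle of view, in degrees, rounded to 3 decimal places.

Sensor diagonal = √(23.5² + 15.6²) = √795.6100 ≈ 28.2066 mm.
Angle of view α = 2·arctan(d/2f) with d = 28.2066 mm and f = 74.8 mm.
d/2f = 0.18855; arctan(0.18855) ≈ 10.6776°, so α ≈ 21.3551°.

21.355°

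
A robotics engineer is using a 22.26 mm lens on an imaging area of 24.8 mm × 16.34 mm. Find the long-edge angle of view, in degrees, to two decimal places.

58.24°

Angle of view α = 2·arctan(w/2f) with w = 24.8 mm and f = 22.26 mm.
w/2f = 0.55705; arctan(0.55705) ≈ 29.1201°, so α ≈ 58.2402°.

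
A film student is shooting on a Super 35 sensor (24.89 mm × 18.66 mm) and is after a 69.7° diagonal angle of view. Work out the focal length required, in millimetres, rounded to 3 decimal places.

22.338 mm

Sensor diagonal = √(24.89² + 18.66²) = √967.7077 ≈ 31.1080 mm.
From α = 2·arctan(d/2f) we get f = d / (2·tan(α/2)).
With d = 31.1080 mm and α/2 = 34.85°, tan(α/2) ≈ 0.69631, so f ≈ 31.1080 / 1.39263 ≈ 22.3377 mm.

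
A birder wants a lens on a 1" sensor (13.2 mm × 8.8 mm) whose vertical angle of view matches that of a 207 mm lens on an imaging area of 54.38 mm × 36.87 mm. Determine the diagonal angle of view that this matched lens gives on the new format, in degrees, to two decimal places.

18.24°

Equal vertical AOV ⇒ f₂ = f₁ · 8.8/36.87 = 207 × 0.23868 ≈ 49.4060 mm.
Sensor diagonal = √(13.2² + 8.8²) = √251.6800 ≈ 15.8644 mm.
Diagonal AOV on the new format = 2·arctan(15.8644 / (2 × 49.4060)) = 2·arctan(0.16055) ≈ 18.2422°.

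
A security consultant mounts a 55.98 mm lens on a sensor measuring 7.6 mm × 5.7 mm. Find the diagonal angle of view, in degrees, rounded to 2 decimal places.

Sensor diagonal = √(7.6² + 5.7²) = √90.2500 ≈ 9.5000 mm.
Angle of view α = 2·arctan(d/2f) with d = 9.5000 mm and f = 55.98 mm.
d/2f = 0.08485; arctan(0.08485) ≈ 4.8500°, so α ≈ 9.7001°.

9.70°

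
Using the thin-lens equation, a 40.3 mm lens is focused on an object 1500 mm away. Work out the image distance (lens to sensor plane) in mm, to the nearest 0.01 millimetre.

1/dᵢ = 1/f − 1/dₒ = 1/40.3 − 1/1500 = 0.0241472 mm⁻¹.
dᵢ = 1/0.0241472 ≈ 41.4126 mm.

41.41 mm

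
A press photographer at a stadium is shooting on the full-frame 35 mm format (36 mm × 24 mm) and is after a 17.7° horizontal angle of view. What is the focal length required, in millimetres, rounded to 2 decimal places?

115.61 mm

From α = 2·arctan(w/2f) we get f = w / (2·tan(α/2)).
With w = 36 mm and α/2 = 8.85°, tan(α/2) ≈ 0.15570, so f ≈ 36 / 0.31140 ≈ 115.6055 mm.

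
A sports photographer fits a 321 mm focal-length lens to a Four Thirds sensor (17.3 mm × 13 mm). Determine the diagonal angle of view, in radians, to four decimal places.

0.0674 rad

Sensor diagonal = √(17.3² + 13²) = √468.2900 ≈ 21.6400 mm.
Angle of view α = 2·arctan(d/2f) with d = 21.6400 mm and f = 321 mm.
d/2f = 0.03371; arctan(0.03371) ≈ 0.0337 rad, so α ≈ 0.0674 rad.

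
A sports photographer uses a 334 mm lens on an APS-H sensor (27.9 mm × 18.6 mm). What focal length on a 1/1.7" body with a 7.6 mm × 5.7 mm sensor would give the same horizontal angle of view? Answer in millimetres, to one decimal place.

91.0 mm

Equal angle of view means equal width/f ratio, so f₂ = f₁ · (width₂/width₁) = 334 × 7.6/27.9.
f₂ = 334 × 0.27240 ≈ 90.982 mm.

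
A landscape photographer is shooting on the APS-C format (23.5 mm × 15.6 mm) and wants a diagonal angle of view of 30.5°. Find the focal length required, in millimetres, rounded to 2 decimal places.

Sensor diagonal = √(23.5² + 15.6²) = √795.6100 ≈ 28.2066 mm.
From α = 2·arctan(d/2f) we get f = d / (2·tan(α/2)).
With d = 28.2066 mm and α/2 = 15.25°, tan(α/2) ≈ 0.27263, so f ≈ 28.2066 / 0.54526 ≈ 51.7302 mm.

51.73 mm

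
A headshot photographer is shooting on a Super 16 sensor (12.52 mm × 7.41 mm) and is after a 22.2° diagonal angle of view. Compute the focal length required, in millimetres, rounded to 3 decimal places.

Sensor diagonal = √(12.52² + 7.41²) = √211.6585 ≈ 14.5485 mm.
From α = 2·arctan(d/2f) we get f = d / (2·tan(α/2)).
With d = 14.5485 mm and α/2 = 11.1°, tan(α/2) ≈ 0.19619, so f ≈ 14.5485 / 0.39238 ≈ 37.0771 mm.

37.077 mm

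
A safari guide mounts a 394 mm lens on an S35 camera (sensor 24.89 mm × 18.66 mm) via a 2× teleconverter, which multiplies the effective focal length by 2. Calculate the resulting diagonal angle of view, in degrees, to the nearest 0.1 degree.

2.3°

Effective focal length f = 394 × 2 = 788 mm.
Sensor diagonal = √(24.89² + 18.66²) = √967.7077 ≈ 31.1080 mm.
α = 2·arctan(31.108 / (2 × 788)) = 2·arctan(0.01974) ≈ 2.2616°.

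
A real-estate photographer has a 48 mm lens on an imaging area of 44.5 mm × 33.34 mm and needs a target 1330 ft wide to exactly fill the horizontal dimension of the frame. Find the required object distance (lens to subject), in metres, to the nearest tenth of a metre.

437.3 m

W: 1330 ft × 304.8 mm/ft = 405383.99 mm.
Magnification m = w/W = dᵢ/dₒ; combined with 1/f = 1/dₒ + 1/dᵢ this gives dₒ = f·(1 + W/w).
dₒ = 48 mm × (1 + 405384/44.5) = 48 × 9110.7525 ≈ 437316.121 mm = 437.316 m.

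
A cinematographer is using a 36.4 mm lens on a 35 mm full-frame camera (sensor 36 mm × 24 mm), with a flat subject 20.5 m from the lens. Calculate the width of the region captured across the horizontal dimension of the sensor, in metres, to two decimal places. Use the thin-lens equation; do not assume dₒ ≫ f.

dₒ: 20.5 m = 20500 mm.
Similar triangles through the lens centre give W/dₒ = w/dᵢ; with 1/f = 1/dₒ + 1/dᵢ this gives W = w·(dₒ − f)/f.
W = 36 mm × (20500 − 36.4) / 36.4 = 36 × 562.1868 ≈ 20238.725 mm = 20.2387 m.

20.24 m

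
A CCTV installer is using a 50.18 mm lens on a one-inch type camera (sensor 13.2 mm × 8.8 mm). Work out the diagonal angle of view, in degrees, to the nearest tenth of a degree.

18.0°

Sensor diagonal = √(13.2² + 8.8²) = √251.6800 ≈ 15.8644 mm.
Angle of view α = 2·arctan(d/2f) with d = 15.8644 mm and f = 50.18 mm.
d/2f = 0.15808; arctan(0.15808) ≈ 8.9827°, so α ≈ 17.9654°.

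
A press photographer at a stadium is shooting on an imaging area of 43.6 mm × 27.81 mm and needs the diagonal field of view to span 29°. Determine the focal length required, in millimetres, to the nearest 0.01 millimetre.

Sensor diagonal = √(43.6² + 27.81²) = √2674.3561 ≈ 51.7142 mm.
From α = 2·arctan(d/2f) we get f = d / (2·tan(α/2)).
With d = 51.7142 mm and α/2 = 14.5°, tan(α/2) ≈ 0.25862, so f ≈ 51.7142 / 0.51724 ≈ 99.9819 mm.

99.98 mm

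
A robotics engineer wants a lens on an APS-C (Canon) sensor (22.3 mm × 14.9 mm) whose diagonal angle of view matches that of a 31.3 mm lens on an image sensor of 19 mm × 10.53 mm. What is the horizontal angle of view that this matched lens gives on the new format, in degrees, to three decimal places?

Sensor diagonal = √(19² + 10.53²) = √471.8809 ≈ 21.7228 mm.
Sensor diagonal = √(22.3² + 14.9²) = √719.3000 ≈ 26.8198 mm.
Equal diagonal AOV ⇒ f₂ = f₁ · 26.8198/21.7228 = 31.3 × 1.23464 ≈ 38.6441 mm.
Horizontal AOV on the new format = 2·arctan(22.3 / (2 × 38.6441)) = 2·arctan(0.28853) ≈ 32.1889°.

32.189°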